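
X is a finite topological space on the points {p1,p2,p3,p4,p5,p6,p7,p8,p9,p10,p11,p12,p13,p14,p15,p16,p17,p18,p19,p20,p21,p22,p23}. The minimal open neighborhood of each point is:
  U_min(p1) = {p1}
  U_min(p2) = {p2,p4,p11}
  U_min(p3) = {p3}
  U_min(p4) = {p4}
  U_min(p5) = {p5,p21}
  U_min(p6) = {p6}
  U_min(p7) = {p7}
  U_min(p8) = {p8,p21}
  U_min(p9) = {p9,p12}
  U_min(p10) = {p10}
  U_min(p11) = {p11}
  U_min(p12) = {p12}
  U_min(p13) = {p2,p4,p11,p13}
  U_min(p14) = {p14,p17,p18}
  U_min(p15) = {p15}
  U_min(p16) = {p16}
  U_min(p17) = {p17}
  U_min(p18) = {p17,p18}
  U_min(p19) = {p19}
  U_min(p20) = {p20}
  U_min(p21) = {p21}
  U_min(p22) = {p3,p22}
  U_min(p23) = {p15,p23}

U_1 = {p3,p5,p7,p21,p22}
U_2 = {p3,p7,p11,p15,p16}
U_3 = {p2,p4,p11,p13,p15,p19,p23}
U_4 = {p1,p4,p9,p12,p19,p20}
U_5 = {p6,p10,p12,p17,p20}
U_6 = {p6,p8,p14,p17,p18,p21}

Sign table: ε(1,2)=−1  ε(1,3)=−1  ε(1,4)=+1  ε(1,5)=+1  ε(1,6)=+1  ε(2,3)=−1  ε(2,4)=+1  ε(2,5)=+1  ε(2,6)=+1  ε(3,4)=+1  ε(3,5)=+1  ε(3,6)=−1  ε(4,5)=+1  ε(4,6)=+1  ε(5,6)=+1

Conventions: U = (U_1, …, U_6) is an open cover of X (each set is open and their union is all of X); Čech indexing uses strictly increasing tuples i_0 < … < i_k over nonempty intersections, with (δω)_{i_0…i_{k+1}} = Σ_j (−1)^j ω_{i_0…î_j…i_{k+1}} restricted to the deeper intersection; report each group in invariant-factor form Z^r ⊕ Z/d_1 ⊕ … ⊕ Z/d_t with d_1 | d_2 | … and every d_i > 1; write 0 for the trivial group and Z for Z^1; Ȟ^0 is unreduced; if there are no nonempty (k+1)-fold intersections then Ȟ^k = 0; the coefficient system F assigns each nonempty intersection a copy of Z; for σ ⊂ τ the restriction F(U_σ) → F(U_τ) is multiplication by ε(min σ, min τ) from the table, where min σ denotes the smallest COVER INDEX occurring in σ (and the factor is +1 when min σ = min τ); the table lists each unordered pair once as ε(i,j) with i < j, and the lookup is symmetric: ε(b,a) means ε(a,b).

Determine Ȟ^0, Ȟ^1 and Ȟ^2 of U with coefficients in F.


cover nerve:
  U12={p3,p7} U16={p21} U23={p11,p15} U34={p4,p19} U45={p12,p20} U56={p6,p17}
C dims 6,6; δ0: rk 5, SNF 1^5
Ȟ^0: (6−5)−0=1 ⇒ Z
Ȟ^1: (6−0)−5=1 ⇒ Z
Ȟ^2: (0−0)−0=0 ⇒ 0

Ȟ^0 = Z; Ȟ^1 = Z; Ȟ^2 = 0


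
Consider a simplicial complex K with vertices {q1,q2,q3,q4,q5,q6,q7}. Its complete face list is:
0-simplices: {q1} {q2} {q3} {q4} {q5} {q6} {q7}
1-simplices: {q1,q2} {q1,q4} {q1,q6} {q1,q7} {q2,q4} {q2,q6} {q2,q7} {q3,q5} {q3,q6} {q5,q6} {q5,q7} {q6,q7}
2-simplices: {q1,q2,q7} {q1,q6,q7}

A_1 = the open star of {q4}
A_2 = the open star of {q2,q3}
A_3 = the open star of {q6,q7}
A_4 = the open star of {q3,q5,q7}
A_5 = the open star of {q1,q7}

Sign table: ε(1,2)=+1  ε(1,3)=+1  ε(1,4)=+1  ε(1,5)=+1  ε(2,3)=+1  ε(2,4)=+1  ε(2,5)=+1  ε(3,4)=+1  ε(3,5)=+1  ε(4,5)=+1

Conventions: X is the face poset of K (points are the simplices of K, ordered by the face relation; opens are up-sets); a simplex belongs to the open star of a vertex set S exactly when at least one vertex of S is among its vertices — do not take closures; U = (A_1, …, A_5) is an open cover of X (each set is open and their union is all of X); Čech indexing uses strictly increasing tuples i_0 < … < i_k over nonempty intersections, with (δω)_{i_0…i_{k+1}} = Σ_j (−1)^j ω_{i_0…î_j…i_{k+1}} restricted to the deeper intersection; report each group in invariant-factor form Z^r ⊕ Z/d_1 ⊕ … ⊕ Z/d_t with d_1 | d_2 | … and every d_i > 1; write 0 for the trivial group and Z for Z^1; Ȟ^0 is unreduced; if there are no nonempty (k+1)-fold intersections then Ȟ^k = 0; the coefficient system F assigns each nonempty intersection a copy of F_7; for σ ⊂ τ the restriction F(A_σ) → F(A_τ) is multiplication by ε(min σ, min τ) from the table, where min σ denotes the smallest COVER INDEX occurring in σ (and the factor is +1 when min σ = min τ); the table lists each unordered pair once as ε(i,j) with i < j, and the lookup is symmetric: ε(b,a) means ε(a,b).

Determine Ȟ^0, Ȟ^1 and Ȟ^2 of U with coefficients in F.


Ȟ^0(U;F) ≅ Z/7; Ȟ^1(U;F) ≅ Z/7; Ȟ^2(U;F) ≅ 0

nerve simplices:
  A1={{q4},{q1,q4},{q2,q4}} A2={{q2},{q3},{q1,q2},{q2,q4},{q2,q6},{q2,q7},{q3,q5},{q3,q6},{q1,q2,q7}} A3={{q6},{q7},{q1,q6},{q1,q7},{q2,q6},{q2,q7},{q3,q6},{q5,q6},{q5,q7},{q6,q7},{q1,q2,q7},{q1,q6,q7}} A4={{q3},{q5},{q7},{q1,q7},{q2,q7},{q3,q5},{q3,q6},{q5,q6},{q5,q7},{q6,q7},{q1,q2,q7},{q1,q6,q7}} A5={{q1},{q7},{q1,q2},{q1,q4},{q1,q6},{q1,q7},{q2,q7},{q5,q7},{q6,q7},{q1,q2,q7},{q1,q6,q7}}
  A12={{q2,q4}} A15={{q1,q4}} A23={{q2,q6},{q2,q7},{q3,q6},{q1,q2,q7}} A24={{q3},{q2,q7},{q3,q5},{q3,q6},{q1,q2,q7}} A25={{q1,q2},{q2,q7},{q1,q2,q7}} A34={{q7},{q1,q7},{q2,q7},{q3,q6},{q5,q6},{q5,q7},{q6,q7},{q1,q2,q7},{q1,q6,q7}} A35={{q7},{q1,q6},{q1,q7},{q2,q7},{q5,q7},{q6,q7},{q1,q2,q7},{q1,q6,q7}} A45={{q7},{q1,q7},{q2,q7},{q5,q7},{q6,q7},{q1,q2,q7},{q1,q6,q7}}
  A234={{q2,q7},{q3,q6},{q1,q2,q7}} A235={{q2,q7},{q1,q2,q7}} A245={{q2,q7},{q1,q2,q7}} A345={{q7},{q1,q7},{q2,q7},{q5,q7},{q6,q7},{q1,q2,q7},{q1,q6,q7}}
  A2345={{q2,q7},{q1,q2,q7}}
C dims 5,8,4,1; δ0: rk_F7 4; δ1: rk_F7 3; δ2: rk_F7 1
degree 0: 5−4−0 = 1 → Ȟ^0 ≅ Z/7
degree 1: 8−3−4 = 1 → Ȟ^1 ≅ Z/7
degree 2: 4−1−3 = 0 → Ȟ^2 ≅ 0


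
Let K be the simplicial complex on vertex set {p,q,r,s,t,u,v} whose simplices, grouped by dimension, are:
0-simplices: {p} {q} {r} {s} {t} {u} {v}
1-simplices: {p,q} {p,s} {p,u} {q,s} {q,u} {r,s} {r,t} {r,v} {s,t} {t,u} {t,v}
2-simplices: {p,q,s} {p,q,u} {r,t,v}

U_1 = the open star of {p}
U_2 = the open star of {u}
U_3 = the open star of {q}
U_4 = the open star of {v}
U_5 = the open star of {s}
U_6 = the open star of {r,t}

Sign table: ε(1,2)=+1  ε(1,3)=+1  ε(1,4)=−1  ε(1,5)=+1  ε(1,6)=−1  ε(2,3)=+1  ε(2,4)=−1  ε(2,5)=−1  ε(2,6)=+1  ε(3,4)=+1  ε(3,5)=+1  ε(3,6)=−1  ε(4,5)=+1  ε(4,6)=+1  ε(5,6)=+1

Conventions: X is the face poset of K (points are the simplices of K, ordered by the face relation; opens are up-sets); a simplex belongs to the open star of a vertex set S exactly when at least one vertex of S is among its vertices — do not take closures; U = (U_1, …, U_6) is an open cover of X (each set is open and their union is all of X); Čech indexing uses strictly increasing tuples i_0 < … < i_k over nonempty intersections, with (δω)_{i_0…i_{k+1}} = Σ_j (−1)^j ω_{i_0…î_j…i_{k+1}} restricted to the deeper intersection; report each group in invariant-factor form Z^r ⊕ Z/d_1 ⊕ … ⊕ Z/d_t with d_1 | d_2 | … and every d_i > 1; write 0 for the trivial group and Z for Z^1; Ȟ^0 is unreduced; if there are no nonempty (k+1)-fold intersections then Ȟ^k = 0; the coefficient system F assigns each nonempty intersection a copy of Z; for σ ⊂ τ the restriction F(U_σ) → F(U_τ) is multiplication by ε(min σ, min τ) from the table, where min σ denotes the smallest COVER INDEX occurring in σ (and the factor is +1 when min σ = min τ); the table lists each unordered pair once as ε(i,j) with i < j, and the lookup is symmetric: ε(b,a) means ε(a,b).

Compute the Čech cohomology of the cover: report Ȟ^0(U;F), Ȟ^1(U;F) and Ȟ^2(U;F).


nerve of the cover:
  U1={{p},{p,q},{p,s},{p,u},{p,q,s},{p,q,u}} U2={{u},{p,u},{q,u},{t,u},{p,q,u}} U3={{q},{p,q},{q,s},{q,u},{p,q,s},{p,q,u}} U4={{v},{r,v},{t,v},{r,t,v}} U5={{s},{p,s},{q,s},{r,s},{s,t},{p,q,s}} U6={{r},{t},{r,s},{r,t},{r,v},{s,t},{t,u},{t,v},{r,t,v}}
  U12={{p,u},{p,q,u}} U13={{p,q},{p,q,s},{p,q,u}} U15={{p,s},{p,q,s}} U23={{q,u},{p,q,u}} U26={{t,u}} U35={{q,s},{p,q,s}} U46={{r,v},{t,v},{r,t,v}} U56={{r,s},{s,t}}
  U123={{p,q,u}} U135={{p,q,s}}
C dims 6,8,2; δ0: rk 5, SNF 1^5; δ1: rk 2, SNF 1^2
Ȟ^0 = (6 − 5) − 0 = 1, so Ȟ^0 ≅ Z
Ȟ^1 = (8 − 2) − 5 = 1, so Ȟ^1 ≅ Z
Ȟ^2 = (2 − 0) − 2 = 0, so Ȟ^2 ≅ 0

Ȟ^0(U;F) ≅ Z; Ȟ^1(U;F) ≅ Z; Ȟ^2(U;F) ≅ 0


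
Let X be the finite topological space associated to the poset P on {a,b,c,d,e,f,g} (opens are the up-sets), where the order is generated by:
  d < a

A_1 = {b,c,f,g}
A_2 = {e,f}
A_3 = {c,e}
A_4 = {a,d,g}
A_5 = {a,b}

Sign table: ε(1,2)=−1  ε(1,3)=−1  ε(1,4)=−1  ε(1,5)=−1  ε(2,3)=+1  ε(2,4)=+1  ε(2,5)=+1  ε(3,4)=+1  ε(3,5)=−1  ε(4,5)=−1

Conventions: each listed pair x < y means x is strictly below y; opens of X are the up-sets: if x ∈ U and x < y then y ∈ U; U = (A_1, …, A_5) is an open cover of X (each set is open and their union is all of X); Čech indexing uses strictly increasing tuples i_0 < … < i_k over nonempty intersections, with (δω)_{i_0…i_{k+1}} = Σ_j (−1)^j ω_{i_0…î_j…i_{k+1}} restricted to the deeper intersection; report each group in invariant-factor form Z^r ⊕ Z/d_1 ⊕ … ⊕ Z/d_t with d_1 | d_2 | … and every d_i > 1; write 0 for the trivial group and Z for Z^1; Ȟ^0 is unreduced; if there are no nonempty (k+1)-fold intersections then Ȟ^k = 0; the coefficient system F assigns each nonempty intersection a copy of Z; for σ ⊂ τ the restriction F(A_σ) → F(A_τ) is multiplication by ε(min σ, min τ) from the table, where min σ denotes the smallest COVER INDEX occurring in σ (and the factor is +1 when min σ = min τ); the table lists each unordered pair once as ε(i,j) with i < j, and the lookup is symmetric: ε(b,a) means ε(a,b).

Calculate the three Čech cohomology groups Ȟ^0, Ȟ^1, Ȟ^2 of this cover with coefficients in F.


Ȟ^0 = 0,  Ȟ^1 = Z ⊕ Z/2,  Ȟ^2 = 0

nerve simplices:
  A12={f} A13={c} A14={g} A15={b} A23={e} A45={a}
C dims 5,6; δ0: rk 5, SNF 1^4·2
degree 0: 5−5−0 = 0 → Ȟ^0 ≅ 0
degree 1: 6−0−5 = 1 plus torsion [2] → Ȟ^1 ≅ Z ⊕ Z/2
degree 2: 0−0−0 = 0 → Ȟ^2 ≅ 0


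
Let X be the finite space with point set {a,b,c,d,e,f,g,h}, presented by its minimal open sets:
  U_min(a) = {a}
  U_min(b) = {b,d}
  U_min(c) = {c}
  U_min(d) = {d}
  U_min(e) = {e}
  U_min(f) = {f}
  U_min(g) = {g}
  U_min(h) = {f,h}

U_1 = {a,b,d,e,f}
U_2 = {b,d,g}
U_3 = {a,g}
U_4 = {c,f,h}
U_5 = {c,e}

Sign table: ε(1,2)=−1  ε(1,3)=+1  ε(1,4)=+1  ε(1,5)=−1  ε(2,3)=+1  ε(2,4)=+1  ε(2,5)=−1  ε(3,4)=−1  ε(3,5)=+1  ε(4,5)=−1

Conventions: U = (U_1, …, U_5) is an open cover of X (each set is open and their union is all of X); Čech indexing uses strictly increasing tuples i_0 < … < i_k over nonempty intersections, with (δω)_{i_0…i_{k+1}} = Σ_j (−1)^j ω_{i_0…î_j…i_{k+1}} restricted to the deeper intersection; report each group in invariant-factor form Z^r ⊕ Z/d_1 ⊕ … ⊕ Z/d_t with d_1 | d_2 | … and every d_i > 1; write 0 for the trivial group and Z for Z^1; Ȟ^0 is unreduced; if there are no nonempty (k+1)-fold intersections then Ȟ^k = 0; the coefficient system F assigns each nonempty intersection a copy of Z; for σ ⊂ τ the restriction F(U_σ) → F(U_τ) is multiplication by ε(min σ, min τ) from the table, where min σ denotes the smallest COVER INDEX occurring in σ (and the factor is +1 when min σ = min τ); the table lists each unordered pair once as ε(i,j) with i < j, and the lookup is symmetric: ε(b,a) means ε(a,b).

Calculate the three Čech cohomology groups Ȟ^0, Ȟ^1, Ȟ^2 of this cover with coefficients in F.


Ȟ^0(U;F) ≅ 0; Ȟ^1(U;F) ≅ Z ⊕ Z/2; Ȟ^2(U;F) ≅ 0

intersection data:
  U12={b,d} U13={a} U14={f} U15={e} U23={g} U45={c}
C dims 5,6; δ0: rk 5, SNF 1^4·2
Ȟ^0 = (5 − 5) − 0 = 0, so Ȟ^0 ≅ 0
Ȟ^1 = (6 − 0) − 5 = 1 plus torsion [2], so Ȟ^1 ≅ Z ⊕ Z/2
Ȟ^2 = (0 − 0) − 0 = 0, so Ȟ^2 ≅ 0


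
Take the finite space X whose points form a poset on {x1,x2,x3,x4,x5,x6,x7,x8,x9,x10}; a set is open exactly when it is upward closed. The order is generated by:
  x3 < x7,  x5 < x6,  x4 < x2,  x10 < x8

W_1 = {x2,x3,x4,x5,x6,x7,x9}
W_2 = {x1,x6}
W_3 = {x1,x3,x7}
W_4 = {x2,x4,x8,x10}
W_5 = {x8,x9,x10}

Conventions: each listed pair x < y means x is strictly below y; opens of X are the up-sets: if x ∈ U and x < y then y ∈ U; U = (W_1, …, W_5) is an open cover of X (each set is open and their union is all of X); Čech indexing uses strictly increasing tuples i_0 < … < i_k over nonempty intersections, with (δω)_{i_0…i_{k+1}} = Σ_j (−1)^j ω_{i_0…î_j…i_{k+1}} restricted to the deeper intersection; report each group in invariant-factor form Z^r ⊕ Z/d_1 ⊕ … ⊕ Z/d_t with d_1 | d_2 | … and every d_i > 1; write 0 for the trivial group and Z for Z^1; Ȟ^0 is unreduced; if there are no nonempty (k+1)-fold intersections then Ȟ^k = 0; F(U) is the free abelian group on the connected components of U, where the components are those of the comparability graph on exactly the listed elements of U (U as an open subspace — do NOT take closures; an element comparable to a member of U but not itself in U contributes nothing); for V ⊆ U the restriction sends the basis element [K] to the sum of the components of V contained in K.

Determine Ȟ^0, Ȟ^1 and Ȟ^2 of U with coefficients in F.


Ȟ^0(U;F) ≅ Z^6, Ȟ^1(U;F) ≅ 0, Ȟ^2(U;F) ≅ 0

nonempty overlaps:
  W12={x6} W13={x3,x7} W14={x2,x4} W15={x9} W23={x1} W45={x8,x10}
components per intersection:
  W1: {x2,x4} {x3,x7} {x5,x6} {x9}
  W2: {x1} {x6}
  W3: {x1} {x3,x7}
  W4: {x2,x4} {x8,x10}
  W5: {x8,x10} {x9}
  W12: {x6}
  W13: {x3,x7}
  W14: {x2,x4}
  W15: {x9}
  W23: {x1}
  W45: {x8,x10}
C dims 12,6; δ0: rk 6, SNF 1^6
degree 0: 12−6−0 = 6 → Ȟ^0 ≅ Z^6
degree 1: 6−0−6 = 0 → Ȟ^1 ≅ 0
degree 2: 0−0−0 = 0 → Ȟ^2 ≅ 0


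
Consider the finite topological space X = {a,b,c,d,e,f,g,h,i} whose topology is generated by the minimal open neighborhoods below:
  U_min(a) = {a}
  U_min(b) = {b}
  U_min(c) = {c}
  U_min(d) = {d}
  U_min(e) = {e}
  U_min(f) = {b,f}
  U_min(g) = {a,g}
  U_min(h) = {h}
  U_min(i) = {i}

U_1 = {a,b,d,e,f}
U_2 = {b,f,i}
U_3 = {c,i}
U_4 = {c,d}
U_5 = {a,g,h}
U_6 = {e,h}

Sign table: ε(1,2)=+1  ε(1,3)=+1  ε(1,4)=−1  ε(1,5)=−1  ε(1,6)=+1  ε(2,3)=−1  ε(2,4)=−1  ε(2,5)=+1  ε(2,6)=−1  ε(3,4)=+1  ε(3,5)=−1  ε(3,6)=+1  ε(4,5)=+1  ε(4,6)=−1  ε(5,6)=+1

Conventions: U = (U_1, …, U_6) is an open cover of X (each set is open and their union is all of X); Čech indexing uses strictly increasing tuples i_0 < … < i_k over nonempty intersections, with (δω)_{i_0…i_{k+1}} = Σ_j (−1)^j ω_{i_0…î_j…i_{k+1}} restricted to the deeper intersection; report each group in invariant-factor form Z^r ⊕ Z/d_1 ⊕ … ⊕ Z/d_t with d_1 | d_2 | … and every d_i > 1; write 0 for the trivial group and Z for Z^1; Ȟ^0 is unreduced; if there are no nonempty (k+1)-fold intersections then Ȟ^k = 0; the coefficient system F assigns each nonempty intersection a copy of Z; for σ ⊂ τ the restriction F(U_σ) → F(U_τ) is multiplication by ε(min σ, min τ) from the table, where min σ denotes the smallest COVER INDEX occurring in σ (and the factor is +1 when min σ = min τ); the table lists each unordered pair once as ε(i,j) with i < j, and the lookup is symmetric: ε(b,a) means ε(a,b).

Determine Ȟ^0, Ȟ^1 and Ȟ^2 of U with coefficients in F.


nonempty overlaps:
  U12={b,f} U14={d} U15={a} U16={e} U23={i} U34={c} U56={h}
C dims 6,7; δ0: rk 6, SNF 1^5·2
degree 0: 6−6−0 = 0 → Ȟ^0 ≅ 0
degree 1: 7−0−6 = 1 plus torsion [2] → Ȟ^1 ≅ Z ⊕ Z/2
degree 2: 0−0−0 = 0 → Ȟ^2 ≅ 0

Ȟ^0 = 0,  Ȟ^1 = Z ⊕ Z/2,  Ȟ^2 = 0


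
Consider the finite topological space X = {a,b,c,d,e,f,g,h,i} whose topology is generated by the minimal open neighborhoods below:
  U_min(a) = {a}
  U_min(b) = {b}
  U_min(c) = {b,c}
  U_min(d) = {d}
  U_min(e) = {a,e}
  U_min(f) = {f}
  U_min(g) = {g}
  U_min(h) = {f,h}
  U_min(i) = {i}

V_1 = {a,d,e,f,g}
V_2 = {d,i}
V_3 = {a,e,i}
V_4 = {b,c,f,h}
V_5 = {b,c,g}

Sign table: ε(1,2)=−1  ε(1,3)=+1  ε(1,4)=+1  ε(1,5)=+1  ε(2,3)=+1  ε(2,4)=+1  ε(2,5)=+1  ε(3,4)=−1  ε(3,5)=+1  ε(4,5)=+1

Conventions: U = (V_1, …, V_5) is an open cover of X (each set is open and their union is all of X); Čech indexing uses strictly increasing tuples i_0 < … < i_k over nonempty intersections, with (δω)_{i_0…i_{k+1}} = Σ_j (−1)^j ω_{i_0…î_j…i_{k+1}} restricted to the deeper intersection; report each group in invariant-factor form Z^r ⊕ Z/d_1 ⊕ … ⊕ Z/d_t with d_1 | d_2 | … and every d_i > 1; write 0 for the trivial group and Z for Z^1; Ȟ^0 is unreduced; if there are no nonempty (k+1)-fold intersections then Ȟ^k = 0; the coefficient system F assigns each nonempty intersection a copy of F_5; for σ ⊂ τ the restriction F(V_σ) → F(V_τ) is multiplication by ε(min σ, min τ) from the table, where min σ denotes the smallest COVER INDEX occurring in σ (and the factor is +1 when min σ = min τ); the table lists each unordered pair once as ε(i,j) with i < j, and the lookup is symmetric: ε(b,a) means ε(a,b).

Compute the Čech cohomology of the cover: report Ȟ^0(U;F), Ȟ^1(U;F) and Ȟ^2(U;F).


Ȟ^0(U;F) ≅ 0, Ȟ^1(U;F) ≅ Z/5, Ȟ^2(U;F) ≅ 0

intersection data:
  V12={d} V13={a,e} V14={f} V15={g} V23={i} V45={b,c}
C dims 5,6; δ0: rk_F5 5
Ȟ^0 = (5 − 5) − 0 = 0, so Ȟ^0 ≅ 0
Ȟ^1 = (6 − 0) − 5 = 1, so Ȟ^1 ≅ Z/5
Ȟ^2 = (0 − 0) − 0 = 0, so Ȟ^2 ≅ 0


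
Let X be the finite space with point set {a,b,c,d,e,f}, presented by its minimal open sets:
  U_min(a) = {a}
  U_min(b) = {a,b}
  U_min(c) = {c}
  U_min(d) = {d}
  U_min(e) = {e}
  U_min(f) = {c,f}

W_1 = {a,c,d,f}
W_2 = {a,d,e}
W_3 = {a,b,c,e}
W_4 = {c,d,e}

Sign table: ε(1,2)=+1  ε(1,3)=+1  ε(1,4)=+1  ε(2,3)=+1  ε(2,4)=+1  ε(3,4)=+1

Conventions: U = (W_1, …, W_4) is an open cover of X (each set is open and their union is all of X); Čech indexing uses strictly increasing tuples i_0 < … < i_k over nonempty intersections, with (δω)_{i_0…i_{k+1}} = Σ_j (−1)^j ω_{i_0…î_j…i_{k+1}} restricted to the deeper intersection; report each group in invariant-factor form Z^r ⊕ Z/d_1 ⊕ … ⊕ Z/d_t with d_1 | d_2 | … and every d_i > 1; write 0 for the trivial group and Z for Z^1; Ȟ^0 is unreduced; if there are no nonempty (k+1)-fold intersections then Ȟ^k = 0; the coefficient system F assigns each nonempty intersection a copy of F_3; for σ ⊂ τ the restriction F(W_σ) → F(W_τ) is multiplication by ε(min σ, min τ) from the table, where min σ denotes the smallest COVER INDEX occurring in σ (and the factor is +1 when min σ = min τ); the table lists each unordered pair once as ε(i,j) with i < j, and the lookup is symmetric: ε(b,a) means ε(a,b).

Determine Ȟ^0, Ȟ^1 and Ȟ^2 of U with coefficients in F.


nerve simplices:
  W12={a,d} W13={a,c} W14={c,d} W23={a,e} W24={d,e} W34={c,e}
  W123={a} W124={d} W134={c} W234={e}
C dims 4,6,4; δ0: rk_F3 3; δ1: rk_F3 3
degree 0: 4−3−0 = 1 → Ȟ^0 ≅ Z/3
degree 1: 6−3−3 = 0 → Ȟ^1 ≅ 0
degree 2: 4−0−3 = 1 → Ȟ^2 ≅ Z/3

Ȟ^0(U;F) ≅ Z/3; Ȟ^1(U;F) ≅ 0; Ȟ^2(U;F) ≅ Z/3


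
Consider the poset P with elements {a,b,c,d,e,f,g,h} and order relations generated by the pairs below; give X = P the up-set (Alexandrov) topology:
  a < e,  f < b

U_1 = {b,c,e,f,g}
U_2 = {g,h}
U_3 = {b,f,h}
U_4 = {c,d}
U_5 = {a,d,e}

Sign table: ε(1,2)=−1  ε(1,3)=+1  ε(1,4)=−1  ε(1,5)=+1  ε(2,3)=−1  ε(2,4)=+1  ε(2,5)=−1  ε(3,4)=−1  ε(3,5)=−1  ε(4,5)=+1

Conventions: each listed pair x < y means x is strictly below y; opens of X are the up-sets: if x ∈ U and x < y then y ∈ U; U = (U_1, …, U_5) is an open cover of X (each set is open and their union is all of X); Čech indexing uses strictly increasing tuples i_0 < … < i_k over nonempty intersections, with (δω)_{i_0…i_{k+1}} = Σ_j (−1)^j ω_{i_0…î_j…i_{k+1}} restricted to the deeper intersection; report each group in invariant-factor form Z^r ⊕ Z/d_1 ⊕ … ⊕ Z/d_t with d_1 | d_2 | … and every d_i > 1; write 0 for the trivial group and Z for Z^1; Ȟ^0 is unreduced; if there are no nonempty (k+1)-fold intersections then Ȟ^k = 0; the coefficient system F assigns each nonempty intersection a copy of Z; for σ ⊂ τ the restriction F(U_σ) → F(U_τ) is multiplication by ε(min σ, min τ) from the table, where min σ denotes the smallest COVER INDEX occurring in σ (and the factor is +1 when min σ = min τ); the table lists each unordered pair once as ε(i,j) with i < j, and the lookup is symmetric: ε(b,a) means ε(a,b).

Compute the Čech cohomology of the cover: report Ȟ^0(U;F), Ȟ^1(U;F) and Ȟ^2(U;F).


Ȟ^0(U;F) ≅ 0; Ȟ^1(U;F) ≅ Z ⊕ Z/2; Ȟ^2(U;F) ≅ 0

nerve simplices:
  U12={g} U13={b,f} U14={c} U15={e} U23={h} U45={d}
C dims 5,6; δ0: rk 5, SNF 1^4·2
degree 0: 5−5−0 = 0 → Ȟ^0 ≅ 0
degree 1: 6−0−5 = 1 plus torsion [2] → Ȟ^1 ≅ Z ⊕ Z/2
degree 2: 0−0−0 = 0 → Ȟ^2 ≅ 0


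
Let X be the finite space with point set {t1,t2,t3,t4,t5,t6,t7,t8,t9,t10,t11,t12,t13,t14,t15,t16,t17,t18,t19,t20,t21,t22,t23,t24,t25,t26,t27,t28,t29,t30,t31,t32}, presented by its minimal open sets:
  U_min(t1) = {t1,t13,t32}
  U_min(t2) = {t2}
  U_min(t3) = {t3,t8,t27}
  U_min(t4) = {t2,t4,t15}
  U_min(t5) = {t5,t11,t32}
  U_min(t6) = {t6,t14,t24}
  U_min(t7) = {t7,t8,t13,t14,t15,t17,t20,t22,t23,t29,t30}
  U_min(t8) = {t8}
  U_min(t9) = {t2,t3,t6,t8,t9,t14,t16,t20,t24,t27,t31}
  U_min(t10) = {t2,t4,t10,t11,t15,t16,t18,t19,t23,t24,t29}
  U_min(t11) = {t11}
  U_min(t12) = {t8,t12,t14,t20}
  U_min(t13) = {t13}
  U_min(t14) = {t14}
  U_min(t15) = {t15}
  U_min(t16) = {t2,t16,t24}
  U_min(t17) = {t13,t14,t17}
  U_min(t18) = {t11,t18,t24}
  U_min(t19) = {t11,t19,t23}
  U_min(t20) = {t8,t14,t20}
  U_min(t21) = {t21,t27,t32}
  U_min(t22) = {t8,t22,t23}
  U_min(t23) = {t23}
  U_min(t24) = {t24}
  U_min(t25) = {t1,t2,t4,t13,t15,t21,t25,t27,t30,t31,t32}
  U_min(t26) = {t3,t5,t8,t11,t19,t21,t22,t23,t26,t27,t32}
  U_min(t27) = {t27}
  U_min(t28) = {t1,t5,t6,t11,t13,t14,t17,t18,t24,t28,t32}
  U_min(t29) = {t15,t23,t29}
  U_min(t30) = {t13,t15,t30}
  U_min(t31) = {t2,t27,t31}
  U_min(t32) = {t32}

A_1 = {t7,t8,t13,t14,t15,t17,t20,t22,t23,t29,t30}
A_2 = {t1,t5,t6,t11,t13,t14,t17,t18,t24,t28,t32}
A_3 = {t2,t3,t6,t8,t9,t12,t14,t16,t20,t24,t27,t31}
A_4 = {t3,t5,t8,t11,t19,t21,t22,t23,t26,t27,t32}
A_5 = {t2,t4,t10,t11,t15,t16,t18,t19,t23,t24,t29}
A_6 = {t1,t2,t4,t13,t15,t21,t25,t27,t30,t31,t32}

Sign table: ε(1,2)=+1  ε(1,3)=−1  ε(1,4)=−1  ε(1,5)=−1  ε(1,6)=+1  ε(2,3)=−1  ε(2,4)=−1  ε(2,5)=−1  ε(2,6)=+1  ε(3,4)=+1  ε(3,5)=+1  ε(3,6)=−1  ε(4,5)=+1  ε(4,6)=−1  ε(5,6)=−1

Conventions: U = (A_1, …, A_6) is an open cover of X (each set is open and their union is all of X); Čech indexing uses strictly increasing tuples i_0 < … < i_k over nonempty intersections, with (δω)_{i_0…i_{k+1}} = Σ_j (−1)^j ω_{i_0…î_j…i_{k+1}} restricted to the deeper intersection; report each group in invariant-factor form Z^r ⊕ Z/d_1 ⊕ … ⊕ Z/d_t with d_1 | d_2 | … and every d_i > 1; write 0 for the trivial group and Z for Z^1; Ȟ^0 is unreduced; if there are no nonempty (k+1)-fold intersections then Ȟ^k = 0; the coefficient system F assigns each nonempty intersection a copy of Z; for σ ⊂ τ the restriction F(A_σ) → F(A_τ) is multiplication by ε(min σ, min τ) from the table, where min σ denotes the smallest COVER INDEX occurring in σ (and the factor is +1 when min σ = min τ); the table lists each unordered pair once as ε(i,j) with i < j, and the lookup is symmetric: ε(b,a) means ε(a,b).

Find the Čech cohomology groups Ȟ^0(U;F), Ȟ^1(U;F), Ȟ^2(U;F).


Ȟ^0 = Z,  Ȟ^1 = 0,  Ȟ^2 = Z/2

nonempty overlaps:
  A12={t13,t14,t17} A13={t8,t14,t20} A14={t8,t22,t23} A15={t15,t23,t29} A16={t13,t15,t30} A23={t6,t14,t24} A24={t5,t11,t32} A25={t11,t18,t24} A26={t1,t13,t32} A34={t3,t8,t27} A35={t2,t16,t24} A36={t2,t27,t31} A45={t11,t19,t23} A46={t21,t27,t32} A56={t2,t4,t15}
  A123={t14} A126={t13} A134={t8} A145={t23} A156={t15} A235={t24} A245={t11} A246={t32} A346={t27} A356={t2}
C dims 6,15,10; δ0: rk 5, SNF 1^5; δ1: rk 10, SNF 1^9·2
degree 0: 6−5−0 = 1 → Ȟ^0 ≅ Z
degree 1: 15−10−5 = 0 → Ȟ^1 ≅ 0
degree 2: 10−0−10 = 0 plus torsion [2] → Ȟ^2 ≅ Z/2


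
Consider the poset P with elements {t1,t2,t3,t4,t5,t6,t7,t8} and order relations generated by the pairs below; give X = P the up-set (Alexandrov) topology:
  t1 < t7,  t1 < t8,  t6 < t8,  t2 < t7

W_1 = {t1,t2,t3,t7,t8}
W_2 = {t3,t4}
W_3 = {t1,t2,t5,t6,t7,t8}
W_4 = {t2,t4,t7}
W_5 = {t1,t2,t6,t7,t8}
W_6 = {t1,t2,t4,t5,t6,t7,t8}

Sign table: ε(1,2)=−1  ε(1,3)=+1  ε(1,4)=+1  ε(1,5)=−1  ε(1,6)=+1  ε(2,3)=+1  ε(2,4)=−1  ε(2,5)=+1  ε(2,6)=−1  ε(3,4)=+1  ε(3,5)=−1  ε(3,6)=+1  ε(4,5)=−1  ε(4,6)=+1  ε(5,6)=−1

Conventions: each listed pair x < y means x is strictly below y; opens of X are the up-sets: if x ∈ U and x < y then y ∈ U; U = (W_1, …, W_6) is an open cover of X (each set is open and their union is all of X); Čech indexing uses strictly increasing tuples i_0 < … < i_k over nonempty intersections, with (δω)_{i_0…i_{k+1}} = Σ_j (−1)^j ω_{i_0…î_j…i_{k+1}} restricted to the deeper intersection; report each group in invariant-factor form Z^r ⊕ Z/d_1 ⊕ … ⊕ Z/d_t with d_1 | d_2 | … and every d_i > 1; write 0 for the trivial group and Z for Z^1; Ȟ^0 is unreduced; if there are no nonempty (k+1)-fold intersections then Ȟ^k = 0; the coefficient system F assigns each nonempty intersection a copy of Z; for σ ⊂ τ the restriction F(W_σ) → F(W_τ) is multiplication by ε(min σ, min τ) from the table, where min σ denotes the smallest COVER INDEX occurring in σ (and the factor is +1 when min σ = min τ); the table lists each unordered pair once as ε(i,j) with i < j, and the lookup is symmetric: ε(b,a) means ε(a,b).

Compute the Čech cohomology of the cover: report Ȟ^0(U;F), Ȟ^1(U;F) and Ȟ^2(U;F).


Ȟ^0(U;F) ≅ Z, Ȟ^1(U;F) ≅ Z, Ȟ^2(U;F) ≅ 0

intersection data:
  W12={t3} W13={t1,t2,t7,t8} W14={t2,t7} W15={t1,t2,t7,t8} W16={t1,t2,t7,t8} W24={t4} W26={t4} W34={t2,t7} W35={t1,t2,t6,t7,t8} W36={t1,t2,t5,t6,t7,t8} W45={t2,t7} W46={t2,t4,t7} W56={t1,t2,t6,t7,t8}
  W134={t2,t7} W135={t1,t2,t7,t8} W136={t1,t2,t7,t8} W145={t2,t7} W146={t2,t7} W156={t1,t2,t7,t8} W246={t4} W345={t2,t7} W346={t2,t7} W356={t1,t2,t6,t7,t8} W456={t2,t7}
  W1345={t2,t7} W1346={t2,t7} W1356={t1,t2,t7,t8} W1456={t2,t7} W3456={t2,t7}
  W13456={t2,t7}
C dims 6,13,11,5; δ0: rk 5, SNF 1^5; δ1: rk 7, SNF 1^7; δ2: rk 4, SNF 1^4
Ȟ^0 = (6 − 5) − 0 = 1, so Ȟ^0 ≅ Z
Ȟ^1 = (13 − 7) − 5 = 1, so Ȟ^1 ≅ Z
Ȟ^2 = (11 − 4) − 7 = 0, so Ȟ^2 ≅ 0


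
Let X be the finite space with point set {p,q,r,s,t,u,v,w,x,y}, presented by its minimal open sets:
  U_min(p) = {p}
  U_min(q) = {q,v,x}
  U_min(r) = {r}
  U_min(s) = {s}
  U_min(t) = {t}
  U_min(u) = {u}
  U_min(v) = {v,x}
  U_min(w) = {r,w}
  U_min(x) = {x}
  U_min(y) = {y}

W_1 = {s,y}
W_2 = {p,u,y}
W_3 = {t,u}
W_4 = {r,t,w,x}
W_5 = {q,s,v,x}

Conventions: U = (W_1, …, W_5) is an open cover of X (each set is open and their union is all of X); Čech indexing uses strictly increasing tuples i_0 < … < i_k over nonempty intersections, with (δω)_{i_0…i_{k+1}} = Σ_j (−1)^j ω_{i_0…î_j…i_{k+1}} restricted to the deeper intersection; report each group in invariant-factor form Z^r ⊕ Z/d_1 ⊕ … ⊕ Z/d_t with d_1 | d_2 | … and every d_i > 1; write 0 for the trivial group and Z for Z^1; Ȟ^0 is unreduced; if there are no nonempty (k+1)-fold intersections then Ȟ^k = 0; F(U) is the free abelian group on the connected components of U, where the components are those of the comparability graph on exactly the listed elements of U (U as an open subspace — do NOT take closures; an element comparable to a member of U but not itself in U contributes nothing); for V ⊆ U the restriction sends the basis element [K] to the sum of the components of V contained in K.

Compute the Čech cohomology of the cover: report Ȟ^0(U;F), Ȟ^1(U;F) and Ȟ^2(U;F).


Ȟ^0 ≅ Z^7; Ȟ^1 ≅ 0; Ȟ^2 ≅ 0

nerve simplices:
  W12={y} W15={s} W23={u} W34={t} W45={x}
components per intersection:
  W1: {s} {y}
  W2: {p} {u} {y}
  W3: {t} {u}
  W4: {r,w} {t} {x}
  W5: {q,v,x} {s}
  W12: {y}
  W15: {s}
  W23: {u}
  W34: {t}
  W45: {x}
C dims 12,5; δ0: rk 5, SNF 1^5
degree 0: 12−5−0 = 7 → Ȟ^0 ≅ Z^7
degree 1: 5−0−5 = 0 → Ȟ^1 ≅ 0
degree 2: 0−0−0 = 0 → Ȟ^2 ≅ 0


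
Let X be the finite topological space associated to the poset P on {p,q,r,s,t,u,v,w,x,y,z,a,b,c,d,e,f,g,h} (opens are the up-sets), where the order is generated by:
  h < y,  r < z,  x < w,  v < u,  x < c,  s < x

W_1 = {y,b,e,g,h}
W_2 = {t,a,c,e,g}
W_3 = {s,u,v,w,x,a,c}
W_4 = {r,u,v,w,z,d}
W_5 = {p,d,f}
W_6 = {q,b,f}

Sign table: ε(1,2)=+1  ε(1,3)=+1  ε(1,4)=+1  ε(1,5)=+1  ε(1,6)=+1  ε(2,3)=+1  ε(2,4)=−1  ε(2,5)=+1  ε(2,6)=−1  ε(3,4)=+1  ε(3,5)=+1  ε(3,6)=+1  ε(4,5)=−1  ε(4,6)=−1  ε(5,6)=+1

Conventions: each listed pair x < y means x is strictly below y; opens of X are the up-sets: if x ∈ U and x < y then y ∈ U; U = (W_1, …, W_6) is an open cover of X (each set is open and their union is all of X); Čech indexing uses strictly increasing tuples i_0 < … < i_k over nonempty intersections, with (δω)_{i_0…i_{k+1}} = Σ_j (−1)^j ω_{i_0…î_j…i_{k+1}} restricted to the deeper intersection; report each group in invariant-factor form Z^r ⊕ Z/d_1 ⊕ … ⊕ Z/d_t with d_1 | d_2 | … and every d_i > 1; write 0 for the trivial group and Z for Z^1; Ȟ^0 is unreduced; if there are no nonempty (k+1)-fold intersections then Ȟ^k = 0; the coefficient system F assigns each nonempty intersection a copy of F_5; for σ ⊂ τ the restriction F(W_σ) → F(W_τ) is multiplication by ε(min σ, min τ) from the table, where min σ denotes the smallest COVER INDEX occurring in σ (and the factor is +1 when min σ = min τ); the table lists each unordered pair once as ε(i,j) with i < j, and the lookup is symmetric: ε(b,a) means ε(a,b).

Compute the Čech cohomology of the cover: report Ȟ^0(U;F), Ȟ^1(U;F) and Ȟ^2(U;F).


nonempty intersections:
  W12={e,g} W16={b} W23={a,c} W34={u,v,w} W45={d} W56={f}
C dims 6,6; δ0: rk_F5 6
Ȟ^0: (6−6)−0=0 ⇒ 0
Ȟ^1: (6−0)−6=0 ⇒ 0
Ȟ^2: (0−0)−0=0 ⇒ 0

Ȟ^0(U;F) ≅ 0; Ȟ^1(U;F) ≅ 0; Ȟ^2(U;F) ≅ 0


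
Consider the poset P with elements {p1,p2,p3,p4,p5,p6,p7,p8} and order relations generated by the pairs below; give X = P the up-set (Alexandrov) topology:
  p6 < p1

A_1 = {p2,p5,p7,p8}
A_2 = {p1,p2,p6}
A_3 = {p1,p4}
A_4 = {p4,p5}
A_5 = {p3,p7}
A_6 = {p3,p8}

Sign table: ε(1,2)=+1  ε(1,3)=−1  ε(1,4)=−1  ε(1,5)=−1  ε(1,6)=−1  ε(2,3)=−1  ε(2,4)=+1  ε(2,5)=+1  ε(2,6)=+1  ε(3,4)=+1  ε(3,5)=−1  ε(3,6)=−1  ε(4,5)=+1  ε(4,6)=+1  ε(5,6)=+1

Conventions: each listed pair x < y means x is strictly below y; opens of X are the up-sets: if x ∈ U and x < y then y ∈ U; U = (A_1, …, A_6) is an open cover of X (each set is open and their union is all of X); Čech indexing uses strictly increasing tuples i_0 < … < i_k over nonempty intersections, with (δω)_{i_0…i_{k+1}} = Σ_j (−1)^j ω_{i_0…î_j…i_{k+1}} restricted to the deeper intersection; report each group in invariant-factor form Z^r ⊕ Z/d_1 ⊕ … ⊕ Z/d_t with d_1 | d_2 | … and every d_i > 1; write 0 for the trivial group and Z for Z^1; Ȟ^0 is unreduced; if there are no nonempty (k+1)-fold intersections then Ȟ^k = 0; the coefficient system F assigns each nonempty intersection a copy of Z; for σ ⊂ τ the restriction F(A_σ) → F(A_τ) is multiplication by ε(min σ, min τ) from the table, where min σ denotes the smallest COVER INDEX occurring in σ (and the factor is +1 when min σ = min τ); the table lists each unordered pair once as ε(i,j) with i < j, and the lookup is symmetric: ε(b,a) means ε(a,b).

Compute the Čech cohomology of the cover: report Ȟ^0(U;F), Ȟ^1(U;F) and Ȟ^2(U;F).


cover nerve:
  A12={p2} A14={p5} A15={p7} A16={p8} A23={p1} A34={p4} A56={p3}
C dims 6,7; δ0: rk 5, SNF 1^5
Ȟ^0: (6−5)−0=1 ⇒ Z
Ȟ^1: (7−0)−5=2 ⇒ Z^2
Ȟ^2: (0−0)−0=0 ⇒ 0

Ȟ^0(U;F) ≅ Z,  Ȟ^1(U;F) ≅ Z^2,  Ȟ^2(U;F) ≅ 0


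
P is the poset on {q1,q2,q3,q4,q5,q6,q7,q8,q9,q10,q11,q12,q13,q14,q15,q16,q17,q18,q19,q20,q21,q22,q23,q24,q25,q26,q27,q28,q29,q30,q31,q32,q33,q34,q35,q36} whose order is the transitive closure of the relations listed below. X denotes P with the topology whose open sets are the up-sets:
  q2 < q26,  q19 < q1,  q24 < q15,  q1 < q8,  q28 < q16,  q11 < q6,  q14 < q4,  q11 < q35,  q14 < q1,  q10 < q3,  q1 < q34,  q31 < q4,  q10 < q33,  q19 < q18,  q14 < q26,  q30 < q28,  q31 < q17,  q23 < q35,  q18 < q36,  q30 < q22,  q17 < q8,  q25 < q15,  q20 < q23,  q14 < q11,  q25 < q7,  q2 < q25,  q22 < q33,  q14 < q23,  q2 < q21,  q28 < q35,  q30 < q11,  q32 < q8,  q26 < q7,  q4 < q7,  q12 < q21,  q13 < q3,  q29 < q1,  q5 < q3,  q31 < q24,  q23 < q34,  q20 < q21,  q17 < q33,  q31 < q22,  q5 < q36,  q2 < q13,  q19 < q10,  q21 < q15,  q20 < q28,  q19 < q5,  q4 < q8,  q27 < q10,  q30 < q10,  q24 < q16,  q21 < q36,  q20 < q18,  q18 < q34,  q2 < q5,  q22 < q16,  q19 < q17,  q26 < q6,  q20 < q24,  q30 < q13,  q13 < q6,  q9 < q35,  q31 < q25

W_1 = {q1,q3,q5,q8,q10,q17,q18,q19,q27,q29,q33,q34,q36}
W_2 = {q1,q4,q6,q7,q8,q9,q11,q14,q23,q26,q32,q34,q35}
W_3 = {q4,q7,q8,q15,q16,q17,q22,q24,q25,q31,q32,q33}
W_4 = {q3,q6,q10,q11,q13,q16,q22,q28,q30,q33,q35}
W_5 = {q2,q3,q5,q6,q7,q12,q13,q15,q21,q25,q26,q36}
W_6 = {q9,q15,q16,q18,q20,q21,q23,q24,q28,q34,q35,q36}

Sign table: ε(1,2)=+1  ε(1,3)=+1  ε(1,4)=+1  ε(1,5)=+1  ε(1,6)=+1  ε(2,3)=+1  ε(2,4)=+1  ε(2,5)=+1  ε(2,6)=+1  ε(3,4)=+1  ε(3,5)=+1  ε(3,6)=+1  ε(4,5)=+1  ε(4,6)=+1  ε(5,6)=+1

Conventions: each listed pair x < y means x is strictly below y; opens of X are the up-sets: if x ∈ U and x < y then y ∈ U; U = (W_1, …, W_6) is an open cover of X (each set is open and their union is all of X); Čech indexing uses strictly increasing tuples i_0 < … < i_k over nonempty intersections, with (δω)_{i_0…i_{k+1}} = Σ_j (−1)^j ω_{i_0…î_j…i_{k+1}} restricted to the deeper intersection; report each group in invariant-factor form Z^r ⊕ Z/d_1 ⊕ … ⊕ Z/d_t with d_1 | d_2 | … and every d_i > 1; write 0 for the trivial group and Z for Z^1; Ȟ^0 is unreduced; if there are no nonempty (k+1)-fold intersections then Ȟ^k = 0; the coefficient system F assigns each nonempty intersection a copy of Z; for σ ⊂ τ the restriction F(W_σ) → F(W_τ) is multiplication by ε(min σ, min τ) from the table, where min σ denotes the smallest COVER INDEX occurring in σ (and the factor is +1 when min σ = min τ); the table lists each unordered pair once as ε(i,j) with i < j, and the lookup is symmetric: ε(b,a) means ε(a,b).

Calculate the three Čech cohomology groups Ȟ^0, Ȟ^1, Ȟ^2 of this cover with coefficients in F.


nerve of the cover:
  W12={q1,q8,q34} W13={q8,q17,q33} W14={q3,q10,q33} W15={q3,q5,q36} W16={q18,q34,q36} W23={q4,q7,q8,q32} W24={q6,q11,q35} W25={q6,q7,q26} W26={q9,q23,q34,q35} W34={q16,q22,q33} W35={q7,q15,q25} W36={q15,q16,q24} W45={q3,q6,q13} W46={q16,q28,q35} W56={q15,q21,q36}
  W123={q8} W126={q34} W134={q33} W145={q3} W156={q36} W235={q7} W245={q6} W246={q35} W346={q16} W356={q15}
C dims 6,15,10; δ0: rk 5, SNF 1^5; δ1: rk 10, SNF 1^9·2
Ȟ^0 = (6 − 5) − 0 = 1, so Ȟ^0 ≅ Z
Ȟ^1 = (15 − 10) − 5 = 0, so Ȟ^1 ≅ 0
Ȟ^2 = (10 − 0) − 10 = 0 plus torsion [2], so Ȟ^2 ≅ Z/2

Ȟ^0(U;F) ≅ Z,  Ȟ^1(U;F) ≅ 0,  Ȟ^2(U;F) ≅ Z/2


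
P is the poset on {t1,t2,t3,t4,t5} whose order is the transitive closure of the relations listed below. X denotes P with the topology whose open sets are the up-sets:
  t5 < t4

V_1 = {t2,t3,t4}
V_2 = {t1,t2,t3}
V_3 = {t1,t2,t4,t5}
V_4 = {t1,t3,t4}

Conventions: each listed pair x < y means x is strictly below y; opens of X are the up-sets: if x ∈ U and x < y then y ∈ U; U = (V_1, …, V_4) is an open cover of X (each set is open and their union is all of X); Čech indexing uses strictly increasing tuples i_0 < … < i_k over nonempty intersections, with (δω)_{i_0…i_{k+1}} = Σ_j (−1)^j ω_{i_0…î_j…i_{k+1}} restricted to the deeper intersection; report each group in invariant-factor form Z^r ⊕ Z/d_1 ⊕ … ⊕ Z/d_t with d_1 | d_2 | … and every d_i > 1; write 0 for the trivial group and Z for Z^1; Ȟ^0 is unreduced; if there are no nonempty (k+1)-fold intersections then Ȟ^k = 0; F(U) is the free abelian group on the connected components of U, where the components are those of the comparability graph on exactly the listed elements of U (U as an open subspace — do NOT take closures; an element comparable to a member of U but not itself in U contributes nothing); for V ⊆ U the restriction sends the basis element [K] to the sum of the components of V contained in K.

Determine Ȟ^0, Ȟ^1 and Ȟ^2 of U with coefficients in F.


Ȟ^0 = Z^4, Ȟ^1 = 0, Ȟ^2 = 0

nonempty intersections:
  V12={t2,t3} V13={t2,t4} V14={t3,t4} V23={t1,t2} V24={t1,t3} V34={t1,t4}
  V123={t2} V124={t3} V134={t4} V234={t1}
components per intersection:
  V1: {t2} {t3} {t4}
  V2: {t1} {t2} {t3}
  V3: {t1} {t2} {t4,t5}
  V4: {t1} {t3} {t4}
  V12: {t2} {t3}
  V13: {t2} {t4}
  V14: {t3} {t4}
  V23: {t1} {t2}
  V24: {t1} {t3}
  V34: {t1} {t4}
  V123: {t2}
  V124: {t3}
  V134: {t4}
  V234: {t1}
C dims 12,12,4; δ0: rk 8, SNF 1^8; δ1: rk 4, SNF 1^4
Ȟ^0: (12−8)−0=4 ⇒ Z^4
Ȟ^1: (12−4)−8=0 ⇒ 0
Ȟ^2: (4−0)−4=0 ⇒ 0


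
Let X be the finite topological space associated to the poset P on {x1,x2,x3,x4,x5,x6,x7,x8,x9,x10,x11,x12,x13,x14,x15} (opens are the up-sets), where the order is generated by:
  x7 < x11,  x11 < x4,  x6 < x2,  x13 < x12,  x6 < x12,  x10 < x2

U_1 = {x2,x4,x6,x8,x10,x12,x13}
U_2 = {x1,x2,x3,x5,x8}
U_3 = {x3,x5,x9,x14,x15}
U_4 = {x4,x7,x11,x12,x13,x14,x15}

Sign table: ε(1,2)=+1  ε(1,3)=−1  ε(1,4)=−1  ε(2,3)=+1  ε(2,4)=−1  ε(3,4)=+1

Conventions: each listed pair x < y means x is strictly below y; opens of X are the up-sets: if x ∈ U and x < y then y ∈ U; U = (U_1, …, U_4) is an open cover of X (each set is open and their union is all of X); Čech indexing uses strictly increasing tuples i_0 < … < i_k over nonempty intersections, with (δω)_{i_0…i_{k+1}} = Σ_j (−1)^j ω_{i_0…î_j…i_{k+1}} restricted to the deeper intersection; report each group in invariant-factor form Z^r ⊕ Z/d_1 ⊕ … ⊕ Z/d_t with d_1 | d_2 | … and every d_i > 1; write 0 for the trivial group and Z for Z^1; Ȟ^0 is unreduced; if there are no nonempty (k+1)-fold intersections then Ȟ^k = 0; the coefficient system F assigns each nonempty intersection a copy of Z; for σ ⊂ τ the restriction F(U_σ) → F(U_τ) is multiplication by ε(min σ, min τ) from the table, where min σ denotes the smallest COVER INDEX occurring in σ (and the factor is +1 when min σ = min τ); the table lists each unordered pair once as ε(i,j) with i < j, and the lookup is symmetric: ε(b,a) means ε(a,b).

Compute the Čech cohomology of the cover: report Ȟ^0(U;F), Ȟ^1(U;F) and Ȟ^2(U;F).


Ȟ^0 = 0, Ȟ^1 = Z/2 and Ȟ^2 = 0

intersection data:
  U12={x2,x8} U14={x4,x12,x13} U23={x3,x5} U34={x14,x15}
C dims 4,4; δ0: rk 4, SNF 1^3·2
Ȟ^0 = (4 − 4) − 0 = 0, so Ȟ^0 ≅ 0
Ȟ^1 = (4 − 0) − 4 = 0 plus torsion [2], so Ȟ^1 ≅ Z/2
Ȟ^2 = (0 − 0) − 0 = 0, so Ȟ^2 ≅ 0


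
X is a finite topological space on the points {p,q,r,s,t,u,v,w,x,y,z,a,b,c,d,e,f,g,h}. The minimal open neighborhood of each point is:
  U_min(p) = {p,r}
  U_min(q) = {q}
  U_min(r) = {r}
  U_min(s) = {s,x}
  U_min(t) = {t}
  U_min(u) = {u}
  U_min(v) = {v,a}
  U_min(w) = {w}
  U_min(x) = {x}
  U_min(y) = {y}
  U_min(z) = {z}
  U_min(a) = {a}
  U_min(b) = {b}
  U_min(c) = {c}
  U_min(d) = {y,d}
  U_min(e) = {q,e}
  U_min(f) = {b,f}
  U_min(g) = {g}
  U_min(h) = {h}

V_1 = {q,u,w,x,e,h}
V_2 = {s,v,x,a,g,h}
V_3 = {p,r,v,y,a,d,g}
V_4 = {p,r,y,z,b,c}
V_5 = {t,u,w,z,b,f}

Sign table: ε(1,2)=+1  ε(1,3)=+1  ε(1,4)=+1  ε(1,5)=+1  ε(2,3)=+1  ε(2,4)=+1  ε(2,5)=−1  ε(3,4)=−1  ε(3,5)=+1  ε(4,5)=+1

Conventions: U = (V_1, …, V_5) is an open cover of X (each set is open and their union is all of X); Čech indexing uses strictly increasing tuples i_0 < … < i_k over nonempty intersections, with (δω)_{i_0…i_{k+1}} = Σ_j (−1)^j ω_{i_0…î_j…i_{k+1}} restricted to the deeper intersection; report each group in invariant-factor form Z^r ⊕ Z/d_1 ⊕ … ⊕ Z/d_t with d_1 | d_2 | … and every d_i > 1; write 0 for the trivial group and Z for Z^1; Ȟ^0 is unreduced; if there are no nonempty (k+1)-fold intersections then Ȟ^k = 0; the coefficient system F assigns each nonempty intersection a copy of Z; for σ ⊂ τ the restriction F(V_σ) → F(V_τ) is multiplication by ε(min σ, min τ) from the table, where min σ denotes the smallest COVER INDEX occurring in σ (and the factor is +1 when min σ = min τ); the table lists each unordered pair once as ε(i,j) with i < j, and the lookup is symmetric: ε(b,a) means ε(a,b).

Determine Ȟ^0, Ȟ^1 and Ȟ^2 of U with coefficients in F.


Ȟ^0 = 0, Ȟ^1 = Z/2 and Ȟ^2 = 0

nerve simplices:
  V12={x,h} V15={u,w} V23={v,a,g} V34={p,r,y} V45={z,b}
C dims 5,5; δ0: rk 5, SNF 1^4·2
degree 0: 5−5−0 = 0 → Ȟ^0 ≅ 0
degree 1: 5−0−5 = 0 plus torsion [2] → Ȟ^1 ≅ Z/2
degree 2: 0−0−0 = 0 → Ȟ^2 ≅ 0
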